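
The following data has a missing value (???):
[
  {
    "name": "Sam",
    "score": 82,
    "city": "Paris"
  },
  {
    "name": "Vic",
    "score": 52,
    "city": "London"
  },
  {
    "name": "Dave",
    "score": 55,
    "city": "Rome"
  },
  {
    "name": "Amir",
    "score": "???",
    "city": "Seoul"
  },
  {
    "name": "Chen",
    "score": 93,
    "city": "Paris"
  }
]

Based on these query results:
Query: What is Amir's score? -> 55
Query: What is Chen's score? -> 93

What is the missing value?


The missing value is Amir's score
From query: Amir's score = 55

ANSWER: 55


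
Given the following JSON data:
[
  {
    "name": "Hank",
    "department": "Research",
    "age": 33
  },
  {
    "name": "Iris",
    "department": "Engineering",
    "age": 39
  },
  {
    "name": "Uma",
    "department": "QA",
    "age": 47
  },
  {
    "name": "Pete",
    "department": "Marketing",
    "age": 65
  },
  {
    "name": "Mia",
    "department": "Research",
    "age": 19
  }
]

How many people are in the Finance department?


Scanning records for department = Finance
  No matches found
Count: 0

ANSWER: 0


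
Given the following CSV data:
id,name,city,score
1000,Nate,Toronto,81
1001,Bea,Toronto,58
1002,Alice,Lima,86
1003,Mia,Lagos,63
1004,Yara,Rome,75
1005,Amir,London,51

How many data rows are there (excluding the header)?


Counting rows (excluding header):
Header: id,name,city,score
Data rows: 6

ANSWER: 6


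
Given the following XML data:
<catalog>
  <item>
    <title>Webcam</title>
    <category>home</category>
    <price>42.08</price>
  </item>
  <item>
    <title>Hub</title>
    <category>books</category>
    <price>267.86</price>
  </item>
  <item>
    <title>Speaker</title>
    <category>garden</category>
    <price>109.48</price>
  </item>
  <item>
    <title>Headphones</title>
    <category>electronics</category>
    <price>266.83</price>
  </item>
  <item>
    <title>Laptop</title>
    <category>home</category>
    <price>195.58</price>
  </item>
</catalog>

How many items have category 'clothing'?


Scanning <item> elements for <category>clothing</category>:
Count: 0

ANSWER: 0


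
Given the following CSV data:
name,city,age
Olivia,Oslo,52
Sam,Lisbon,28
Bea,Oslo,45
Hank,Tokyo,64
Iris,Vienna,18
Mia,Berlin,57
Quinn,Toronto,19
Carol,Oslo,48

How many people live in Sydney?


Scanning city column for 'Sydney':
Total matches: 0

ANSWER: 0


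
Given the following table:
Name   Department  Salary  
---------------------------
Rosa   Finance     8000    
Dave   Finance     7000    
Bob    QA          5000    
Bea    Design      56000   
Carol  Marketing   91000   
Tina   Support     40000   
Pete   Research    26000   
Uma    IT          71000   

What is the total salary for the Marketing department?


Marketing department members:
  Carol: 91000
Total = 91000 = 91000

ANSWER: 91000


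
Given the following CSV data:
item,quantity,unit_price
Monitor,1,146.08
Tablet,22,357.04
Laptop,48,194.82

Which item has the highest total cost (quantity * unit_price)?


Computing row totals:
  Monitor: 146.08
  Tablet: 7854.88
  Laptop: 9351.36
Maximum: Laptop (9351.36)

ANSWER: Laptop


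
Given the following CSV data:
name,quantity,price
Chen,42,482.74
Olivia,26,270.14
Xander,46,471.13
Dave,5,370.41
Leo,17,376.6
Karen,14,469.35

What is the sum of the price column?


Values in 'price' column:
  Row 1: 482.74
  Row 2: 270.14
  Row 3: 471.13
  Row 4: 370.41
  Row 5: 376.6
  Row 6: 469.35
Sum = 482.74 + 270.14 + 471.13 + 370.41 + 376.6 + 469.35 = 2440.37

ANSWER: 2440.37


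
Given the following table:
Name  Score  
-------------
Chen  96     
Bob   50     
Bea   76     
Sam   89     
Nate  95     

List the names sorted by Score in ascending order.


Sorting by Score (ascending):
  Bob: 50
  Bea: 76
  Sam: 89
  Nate: 95
  Chen: 96


ANSWER: Bob, Bea, Sam, Nate, Chen


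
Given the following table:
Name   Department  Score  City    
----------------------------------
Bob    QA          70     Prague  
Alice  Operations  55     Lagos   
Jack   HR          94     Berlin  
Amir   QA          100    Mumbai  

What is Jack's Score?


Row 3: Jack
Score = 94

ANSWER: 94


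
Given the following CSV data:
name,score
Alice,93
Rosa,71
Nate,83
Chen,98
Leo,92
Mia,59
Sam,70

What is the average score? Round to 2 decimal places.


Scores: 93, 71, 83, 98, 92, 59, 70
Sum = 566
Count = 7
Average = 566 / 7 = 80.86

ANSWER: 80.86


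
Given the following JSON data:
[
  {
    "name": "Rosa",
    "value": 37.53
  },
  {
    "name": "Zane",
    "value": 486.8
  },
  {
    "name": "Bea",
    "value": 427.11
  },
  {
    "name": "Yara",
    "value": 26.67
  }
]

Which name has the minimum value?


Comparing values:
  Rosa: 37.53
  Zane: 486.8
  Bea: 427.11
  Yara: 26.67
Minimum: Yara (26.67)

ANSWER: Yara


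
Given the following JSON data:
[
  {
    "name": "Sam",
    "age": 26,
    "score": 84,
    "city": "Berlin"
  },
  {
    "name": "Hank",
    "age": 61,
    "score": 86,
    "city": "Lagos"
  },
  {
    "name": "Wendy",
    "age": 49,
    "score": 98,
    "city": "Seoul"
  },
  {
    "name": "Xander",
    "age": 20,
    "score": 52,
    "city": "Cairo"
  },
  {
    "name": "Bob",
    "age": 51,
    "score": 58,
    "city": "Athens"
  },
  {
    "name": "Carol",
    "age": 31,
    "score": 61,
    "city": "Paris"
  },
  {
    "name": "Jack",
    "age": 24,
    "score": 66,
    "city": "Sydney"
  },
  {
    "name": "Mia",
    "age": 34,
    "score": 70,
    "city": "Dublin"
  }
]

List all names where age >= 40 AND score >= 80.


Checking both conditions:
  Sam (age=26, score=84) -> no
  Hank (age=61, score=86) -> YES
  Wendy (age=49, score=98) -> YES
  Xander (age=20, score=52) -> no
  Bob (age=51, score=58) -> no
  Carol (age=31, score=61) -> no
  Jack (age=24, score=66) -> no
  Mia (age=34, score=70) -> no


ANSWER: Hank, Wendy


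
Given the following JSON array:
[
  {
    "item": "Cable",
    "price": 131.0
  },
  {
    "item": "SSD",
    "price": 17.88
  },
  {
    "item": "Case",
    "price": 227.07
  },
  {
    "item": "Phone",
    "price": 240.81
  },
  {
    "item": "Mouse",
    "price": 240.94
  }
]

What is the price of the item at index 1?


Array index 1 -> SSD
price = 17.88

ANSWER: 17.88


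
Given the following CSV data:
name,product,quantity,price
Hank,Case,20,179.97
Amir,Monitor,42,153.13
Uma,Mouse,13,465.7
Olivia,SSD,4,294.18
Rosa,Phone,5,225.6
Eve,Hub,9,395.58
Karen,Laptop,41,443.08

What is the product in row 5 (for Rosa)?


Row 5: Rosa
Column 'product' = Phone

ANSWER: Phone


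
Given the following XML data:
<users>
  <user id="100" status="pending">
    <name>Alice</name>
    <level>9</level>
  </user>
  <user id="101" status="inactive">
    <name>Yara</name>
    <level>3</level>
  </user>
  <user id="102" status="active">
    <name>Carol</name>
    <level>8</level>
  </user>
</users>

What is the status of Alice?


Finding user with name = Alice
user id="100" status="pending"

ANSWER: pending


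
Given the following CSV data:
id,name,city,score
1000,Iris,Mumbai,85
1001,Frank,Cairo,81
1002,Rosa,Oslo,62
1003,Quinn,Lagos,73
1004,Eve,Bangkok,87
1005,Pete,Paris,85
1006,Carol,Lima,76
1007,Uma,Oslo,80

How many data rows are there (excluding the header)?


Counting rows (excluding header):
Header: id,name,city,score
Data rows: 8

ANSWER: 8


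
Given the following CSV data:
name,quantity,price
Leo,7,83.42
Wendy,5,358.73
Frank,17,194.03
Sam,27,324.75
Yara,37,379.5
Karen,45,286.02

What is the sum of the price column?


Values in 'price' column:
  Row 1: 83.42
  Row 2: 358.73
  Row 3: 194.03
  Row 4: 324.75
  Row 5: 379.5
  Row 6: 286.02
Sum = 83.42 + 358.73 + 194.03 + 324.75 + 379.5 + 286.02 = 1626.45

ANSWER: 1626.45


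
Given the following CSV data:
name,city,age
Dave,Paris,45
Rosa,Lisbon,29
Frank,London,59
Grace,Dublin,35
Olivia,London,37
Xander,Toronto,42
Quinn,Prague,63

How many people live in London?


Scanning city column for 'London':
  Row 3: Frank -> MATCH
  Row 5: Olivia -> MATCH
Total matches: 2

ANSWER: 2


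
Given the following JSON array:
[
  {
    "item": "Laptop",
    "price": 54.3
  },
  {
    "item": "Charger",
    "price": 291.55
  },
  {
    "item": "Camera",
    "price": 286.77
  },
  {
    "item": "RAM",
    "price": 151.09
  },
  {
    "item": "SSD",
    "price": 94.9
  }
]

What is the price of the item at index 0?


Array index 0 -> Laptop
price = 54.3

ANSWER: 54.3


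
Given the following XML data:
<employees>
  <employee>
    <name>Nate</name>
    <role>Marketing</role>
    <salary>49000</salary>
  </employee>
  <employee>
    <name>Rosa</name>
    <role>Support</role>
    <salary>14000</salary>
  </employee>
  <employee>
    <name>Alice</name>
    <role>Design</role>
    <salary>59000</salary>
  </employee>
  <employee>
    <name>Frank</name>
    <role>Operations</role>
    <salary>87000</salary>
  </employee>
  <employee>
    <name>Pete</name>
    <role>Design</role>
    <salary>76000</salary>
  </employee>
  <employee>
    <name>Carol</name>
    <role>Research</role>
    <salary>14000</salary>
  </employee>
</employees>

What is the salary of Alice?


Searching for <employee> with <name>Alice</name>
Found at position 3
<salary>59000</salary>

ANSWER: 59000


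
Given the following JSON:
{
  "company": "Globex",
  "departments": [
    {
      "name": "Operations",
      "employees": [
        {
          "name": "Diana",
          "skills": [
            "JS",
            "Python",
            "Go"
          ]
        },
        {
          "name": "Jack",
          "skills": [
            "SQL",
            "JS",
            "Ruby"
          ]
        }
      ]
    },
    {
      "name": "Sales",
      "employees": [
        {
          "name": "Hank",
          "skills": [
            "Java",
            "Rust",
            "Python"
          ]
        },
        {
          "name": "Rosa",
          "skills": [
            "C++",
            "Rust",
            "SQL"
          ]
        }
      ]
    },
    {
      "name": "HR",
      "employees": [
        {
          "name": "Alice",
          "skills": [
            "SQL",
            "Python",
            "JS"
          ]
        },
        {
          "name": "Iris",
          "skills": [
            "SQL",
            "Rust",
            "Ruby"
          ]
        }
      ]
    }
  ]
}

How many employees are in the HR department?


Path: departments[2].employees
Count: 2

ANSWER: 2


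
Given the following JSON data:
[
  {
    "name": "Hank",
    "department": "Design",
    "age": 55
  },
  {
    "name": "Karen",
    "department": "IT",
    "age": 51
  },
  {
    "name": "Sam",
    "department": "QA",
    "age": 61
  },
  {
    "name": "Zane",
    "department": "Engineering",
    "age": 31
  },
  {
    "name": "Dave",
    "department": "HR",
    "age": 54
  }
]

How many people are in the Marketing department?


Scanning records for department = Marketing
  No matches found
Count: 0

ANSWER: 0


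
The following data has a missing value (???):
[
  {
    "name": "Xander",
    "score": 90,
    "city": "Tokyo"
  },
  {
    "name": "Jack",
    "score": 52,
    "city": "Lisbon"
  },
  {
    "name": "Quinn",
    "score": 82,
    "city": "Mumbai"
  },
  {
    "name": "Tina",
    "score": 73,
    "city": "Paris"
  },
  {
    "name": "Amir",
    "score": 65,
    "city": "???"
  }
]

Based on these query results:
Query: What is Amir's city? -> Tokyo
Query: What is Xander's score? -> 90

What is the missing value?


The missing value is Amir's city
From query: Amir's city = Tokyo

ANSWER: Tokyo


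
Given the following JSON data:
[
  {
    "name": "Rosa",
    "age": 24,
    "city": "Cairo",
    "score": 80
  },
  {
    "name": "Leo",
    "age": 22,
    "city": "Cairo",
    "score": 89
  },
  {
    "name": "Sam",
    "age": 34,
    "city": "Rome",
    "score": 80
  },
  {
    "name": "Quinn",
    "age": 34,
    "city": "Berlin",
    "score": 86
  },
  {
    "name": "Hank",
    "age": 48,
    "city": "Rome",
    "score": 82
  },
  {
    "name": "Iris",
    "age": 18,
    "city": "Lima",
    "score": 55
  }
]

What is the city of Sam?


Looking up record where name = Sam
Record index: 2
Field 'city' = Rome

ANSWER: Rome


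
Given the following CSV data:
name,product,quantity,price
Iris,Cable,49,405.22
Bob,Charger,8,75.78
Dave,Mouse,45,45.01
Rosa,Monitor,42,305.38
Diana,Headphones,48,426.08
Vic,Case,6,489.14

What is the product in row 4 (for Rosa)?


Row 4: Rosa
Column 'product' = Monitor

ANSWER: Monitor


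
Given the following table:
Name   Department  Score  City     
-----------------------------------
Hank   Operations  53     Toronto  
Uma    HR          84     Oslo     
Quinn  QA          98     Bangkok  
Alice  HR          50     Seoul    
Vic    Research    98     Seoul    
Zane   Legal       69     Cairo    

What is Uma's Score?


Row 2: Uma
Score = 84

ANSWER: 84


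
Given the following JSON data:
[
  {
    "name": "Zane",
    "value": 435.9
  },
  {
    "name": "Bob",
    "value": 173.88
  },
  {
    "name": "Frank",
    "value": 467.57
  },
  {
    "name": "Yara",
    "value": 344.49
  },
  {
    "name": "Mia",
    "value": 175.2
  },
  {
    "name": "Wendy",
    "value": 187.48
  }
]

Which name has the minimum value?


Comparing values:
  Zane: 435.9
  Bob: 173.88
  Frank: 467.57
  Yara: 344.49
  Mia: 175.2
  Wendy: 187.48
Minimum: Bob (173.88)

ANSWER: Bob


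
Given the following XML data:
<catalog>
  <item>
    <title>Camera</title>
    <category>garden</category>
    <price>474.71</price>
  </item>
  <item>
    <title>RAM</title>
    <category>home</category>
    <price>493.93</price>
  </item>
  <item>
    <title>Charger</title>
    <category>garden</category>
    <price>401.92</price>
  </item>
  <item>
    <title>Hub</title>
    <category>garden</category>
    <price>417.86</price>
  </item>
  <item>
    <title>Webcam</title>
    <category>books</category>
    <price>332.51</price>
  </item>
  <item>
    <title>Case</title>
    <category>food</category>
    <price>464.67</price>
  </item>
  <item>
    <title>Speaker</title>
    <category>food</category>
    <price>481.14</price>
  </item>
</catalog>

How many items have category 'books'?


Scanning <item> elements for <category>books</category>:
  Item 5: Webcam -> MATCH
Count: 1

ANSWER: 1


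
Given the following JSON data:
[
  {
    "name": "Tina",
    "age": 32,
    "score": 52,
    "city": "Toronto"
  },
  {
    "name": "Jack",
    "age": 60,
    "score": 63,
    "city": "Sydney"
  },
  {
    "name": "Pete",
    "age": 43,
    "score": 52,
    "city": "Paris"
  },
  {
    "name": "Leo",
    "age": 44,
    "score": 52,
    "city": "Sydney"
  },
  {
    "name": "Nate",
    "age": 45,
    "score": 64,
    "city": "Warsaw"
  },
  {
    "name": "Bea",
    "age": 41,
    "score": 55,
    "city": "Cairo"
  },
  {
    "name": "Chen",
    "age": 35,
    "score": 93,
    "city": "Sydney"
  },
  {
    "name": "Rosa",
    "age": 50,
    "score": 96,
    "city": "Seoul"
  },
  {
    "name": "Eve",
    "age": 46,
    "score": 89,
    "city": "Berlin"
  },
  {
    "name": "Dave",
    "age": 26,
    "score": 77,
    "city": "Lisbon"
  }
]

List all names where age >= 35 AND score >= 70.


Checking both conditions:
  Tina (age=32, score=52) -> no
  Jack (age=60, score=63) -> no
  Pete (age=43, score=52) -> no
  Leo (age=44, score=52) -> no
  Nate (age=45, score=64) -> no
  Bea (age=41, score=55) -> no
  Chen (age=35, score=93) -> YES
  Rosa (age=50, score=96) -> YES
  Eve (age=46, score=89) -> YES
  Dave (age=26, score=77) -> no


ANSWER: Chen, Rosa, Eve


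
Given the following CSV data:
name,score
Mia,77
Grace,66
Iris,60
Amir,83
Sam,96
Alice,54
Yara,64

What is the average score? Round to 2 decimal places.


Scores: 77, 66, 60, 83, 96, 54, 64
Sum = 500
Count = 7
Average = 500 / 7 = 71.43

ANSWER: 71.43


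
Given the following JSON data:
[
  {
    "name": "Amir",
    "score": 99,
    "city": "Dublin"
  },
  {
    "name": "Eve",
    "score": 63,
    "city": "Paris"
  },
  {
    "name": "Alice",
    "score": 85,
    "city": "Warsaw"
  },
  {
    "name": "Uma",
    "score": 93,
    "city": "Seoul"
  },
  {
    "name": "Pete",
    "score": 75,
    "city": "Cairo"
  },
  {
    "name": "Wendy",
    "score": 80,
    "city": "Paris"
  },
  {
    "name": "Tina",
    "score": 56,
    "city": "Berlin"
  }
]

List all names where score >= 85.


Filtering records where score >= 85:
  Amir (score=99) -> YES
  Eve (score=63) -> no
  Alice (score=85) -> YES
  Uma (score=93) -> YES
  Pete (score=75) -> no
  Wendy (score=80) -> no
  Tina (score=56) -> no


ANSWER: Amir, Alice, Uma


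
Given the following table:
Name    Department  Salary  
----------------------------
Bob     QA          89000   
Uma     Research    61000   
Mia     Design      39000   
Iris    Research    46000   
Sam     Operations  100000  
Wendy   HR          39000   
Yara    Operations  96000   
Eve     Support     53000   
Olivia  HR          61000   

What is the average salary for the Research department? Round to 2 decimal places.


Research department members:
  Uma: 61000
  Iris: 46000
Sum = 107000
Count = 2
Average = 107000 / 2 = 53500.00

ANSWER: 53500.00


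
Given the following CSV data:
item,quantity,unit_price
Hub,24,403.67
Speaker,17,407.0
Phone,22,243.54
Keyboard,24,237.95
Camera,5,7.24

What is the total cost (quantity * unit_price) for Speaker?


Row: Speaker
quantity = 17
unit_price = 407.0
total = 17 * 407.0 = 6919.0

ANSWER: 6919.0


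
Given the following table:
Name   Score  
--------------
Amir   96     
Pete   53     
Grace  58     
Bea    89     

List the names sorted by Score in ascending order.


Sorting by Score (ascending):
  Pete: 53
  Grace: 58
  Bea: 89
  Amir: 96


ANSWER: Pete, Grace, Bea, Amir


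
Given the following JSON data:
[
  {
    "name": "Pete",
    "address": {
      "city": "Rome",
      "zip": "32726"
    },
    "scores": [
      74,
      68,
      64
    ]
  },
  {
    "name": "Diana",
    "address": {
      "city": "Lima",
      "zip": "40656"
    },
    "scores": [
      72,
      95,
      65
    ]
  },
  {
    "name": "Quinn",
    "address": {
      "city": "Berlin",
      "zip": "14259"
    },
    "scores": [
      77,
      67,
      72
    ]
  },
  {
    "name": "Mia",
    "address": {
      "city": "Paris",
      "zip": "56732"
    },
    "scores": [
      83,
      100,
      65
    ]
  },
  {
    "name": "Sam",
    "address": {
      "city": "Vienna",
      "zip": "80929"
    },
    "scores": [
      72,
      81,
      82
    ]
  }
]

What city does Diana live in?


Path: records[1].address.city
Value: Lima

ANSWER: Lima


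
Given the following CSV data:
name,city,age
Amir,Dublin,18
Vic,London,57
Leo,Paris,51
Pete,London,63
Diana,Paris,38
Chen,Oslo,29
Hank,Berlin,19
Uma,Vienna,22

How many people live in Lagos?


Scanning city column for 'Lagos':
Total matches: 0

ANSWER: 0


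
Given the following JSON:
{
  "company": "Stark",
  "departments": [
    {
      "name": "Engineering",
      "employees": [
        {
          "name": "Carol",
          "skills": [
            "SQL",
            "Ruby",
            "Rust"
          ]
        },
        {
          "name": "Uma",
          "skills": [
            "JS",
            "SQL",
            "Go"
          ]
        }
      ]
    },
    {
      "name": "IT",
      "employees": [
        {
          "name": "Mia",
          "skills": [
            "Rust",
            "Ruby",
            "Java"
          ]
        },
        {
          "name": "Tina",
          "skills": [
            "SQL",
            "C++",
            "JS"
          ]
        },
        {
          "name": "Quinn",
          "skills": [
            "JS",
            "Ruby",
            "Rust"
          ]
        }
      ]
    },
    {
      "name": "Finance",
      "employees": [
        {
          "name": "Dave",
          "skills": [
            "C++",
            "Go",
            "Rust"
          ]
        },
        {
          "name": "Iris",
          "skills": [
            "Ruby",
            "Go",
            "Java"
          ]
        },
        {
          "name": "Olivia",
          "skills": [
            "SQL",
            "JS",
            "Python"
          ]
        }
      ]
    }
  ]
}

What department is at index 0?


Path: departments[0].name
Value: Engineering

ANSWER: Engineering


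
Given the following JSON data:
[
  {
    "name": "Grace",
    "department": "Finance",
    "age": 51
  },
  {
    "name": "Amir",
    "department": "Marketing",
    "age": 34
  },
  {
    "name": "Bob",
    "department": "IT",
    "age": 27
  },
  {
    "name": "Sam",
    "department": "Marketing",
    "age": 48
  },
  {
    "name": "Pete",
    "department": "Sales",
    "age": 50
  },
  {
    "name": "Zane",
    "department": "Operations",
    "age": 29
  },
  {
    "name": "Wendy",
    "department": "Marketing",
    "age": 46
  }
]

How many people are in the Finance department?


Scanning records for department = Finance
  Record 0: Grace
Count: 1

ANSWER: 1


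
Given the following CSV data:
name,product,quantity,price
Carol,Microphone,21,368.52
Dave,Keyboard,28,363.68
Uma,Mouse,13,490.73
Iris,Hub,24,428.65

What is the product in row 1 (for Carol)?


Row 1: Carol
Column 'product' = Microphone

ANSWER: Microphone


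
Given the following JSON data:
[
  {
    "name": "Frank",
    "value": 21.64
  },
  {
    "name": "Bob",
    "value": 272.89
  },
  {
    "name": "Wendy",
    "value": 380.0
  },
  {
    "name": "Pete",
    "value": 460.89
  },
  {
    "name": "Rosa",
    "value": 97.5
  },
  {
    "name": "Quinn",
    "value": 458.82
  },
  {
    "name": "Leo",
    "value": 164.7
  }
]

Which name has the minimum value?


Comparing values:
  Frank: 21.64
  Bob: 272.89
  Wendy: 380.0
  Pete: 460.89
  Rosa: 97.5
  Quinn: 458.82
  Leo: 164.7
Minimum: Frank (21.64)

ANSWER: Frank


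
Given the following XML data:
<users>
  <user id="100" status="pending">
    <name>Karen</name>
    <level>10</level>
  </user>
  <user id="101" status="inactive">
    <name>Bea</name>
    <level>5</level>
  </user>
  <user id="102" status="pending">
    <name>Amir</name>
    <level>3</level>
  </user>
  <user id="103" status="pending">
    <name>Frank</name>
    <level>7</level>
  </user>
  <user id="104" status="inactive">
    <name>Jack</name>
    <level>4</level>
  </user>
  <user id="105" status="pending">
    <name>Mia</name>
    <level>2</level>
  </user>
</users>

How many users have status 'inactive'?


Counting users with status='inactive':
  Bea (id=101) -> MATCH
  Jack (id=104) -> MATCH
Count: 2

ANSWER: 2


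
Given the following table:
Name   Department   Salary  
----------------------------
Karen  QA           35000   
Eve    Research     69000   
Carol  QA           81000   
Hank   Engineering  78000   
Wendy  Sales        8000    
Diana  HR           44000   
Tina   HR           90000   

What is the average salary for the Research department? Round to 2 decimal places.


Research department members:
  Eve: 69000
Sum = 69000
Count = 1
Average = 69000 / 1 = 69000.00

ANSWER: 69000.00


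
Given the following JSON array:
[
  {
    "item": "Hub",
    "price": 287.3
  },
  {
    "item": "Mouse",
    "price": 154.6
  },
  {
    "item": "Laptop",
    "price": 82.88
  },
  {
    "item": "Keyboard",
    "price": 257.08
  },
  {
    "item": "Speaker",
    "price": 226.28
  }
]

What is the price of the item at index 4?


Array index 4 -> Speaker
price = 226.28

ANSWER: 226.28


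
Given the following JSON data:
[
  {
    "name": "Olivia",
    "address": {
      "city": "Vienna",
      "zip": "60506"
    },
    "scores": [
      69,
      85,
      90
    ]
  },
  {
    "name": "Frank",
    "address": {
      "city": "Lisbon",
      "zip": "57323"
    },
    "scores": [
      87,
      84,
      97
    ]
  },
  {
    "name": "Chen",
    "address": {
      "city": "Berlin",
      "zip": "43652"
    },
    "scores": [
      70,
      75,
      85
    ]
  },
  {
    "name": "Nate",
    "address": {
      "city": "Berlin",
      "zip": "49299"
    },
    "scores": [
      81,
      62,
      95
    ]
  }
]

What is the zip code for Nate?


Path: records[3].address.zip
Value: 49299

ANSWER: 49299


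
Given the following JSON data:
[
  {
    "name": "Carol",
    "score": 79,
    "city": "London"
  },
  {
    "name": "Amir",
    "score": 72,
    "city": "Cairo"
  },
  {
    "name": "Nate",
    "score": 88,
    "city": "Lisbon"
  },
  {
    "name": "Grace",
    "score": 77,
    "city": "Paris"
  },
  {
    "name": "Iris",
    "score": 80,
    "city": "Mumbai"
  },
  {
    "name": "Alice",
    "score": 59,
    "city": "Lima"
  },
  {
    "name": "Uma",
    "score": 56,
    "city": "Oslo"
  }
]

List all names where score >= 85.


Filtering records where score >= 85:
  Carol (score=79) -> no
  Amir (score=72) -> no
  Nate (score=88) -> YES
  Grace (score=77) -> no
  Iris (score=80) -> no
  Alice (score=59) -> no
  Uma (score=56) -> no


ANSWER: Nate


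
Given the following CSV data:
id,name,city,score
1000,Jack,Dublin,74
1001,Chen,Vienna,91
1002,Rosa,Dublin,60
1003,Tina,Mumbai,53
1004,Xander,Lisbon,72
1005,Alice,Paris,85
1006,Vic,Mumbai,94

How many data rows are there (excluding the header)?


Counting rows (excluding header):
Header: id,name,city,score
Data rows: 7

ANSWER: 7


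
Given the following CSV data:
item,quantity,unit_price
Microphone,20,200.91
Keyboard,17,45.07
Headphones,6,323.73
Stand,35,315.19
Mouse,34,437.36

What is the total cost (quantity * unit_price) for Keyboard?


Row: Keyboard
quantity = 17
unit_price = 45.07
total = 17 * 45.07 = 766.19

ANSWER: 766.19


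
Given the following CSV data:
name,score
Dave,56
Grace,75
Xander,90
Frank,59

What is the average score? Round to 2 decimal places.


Scores: 56, 75, 90, 59
Sum = 280
Count = 4
Average = 280 / 4 = 70.00

ANSWER: 70.00


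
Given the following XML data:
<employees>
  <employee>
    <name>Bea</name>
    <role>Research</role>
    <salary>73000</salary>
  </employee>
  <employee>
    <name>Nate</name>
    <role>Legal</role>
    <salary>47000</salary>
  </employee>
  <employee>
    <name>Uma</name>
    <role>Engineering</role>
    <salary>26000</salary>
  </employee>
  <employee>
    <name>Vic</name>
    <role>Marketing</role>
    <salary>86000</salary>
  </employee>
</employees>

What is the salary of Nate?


Searching for <employee> with <name>Nate</name>
Found at position 2
<salary>47000</salary>

ANSWER: 47000


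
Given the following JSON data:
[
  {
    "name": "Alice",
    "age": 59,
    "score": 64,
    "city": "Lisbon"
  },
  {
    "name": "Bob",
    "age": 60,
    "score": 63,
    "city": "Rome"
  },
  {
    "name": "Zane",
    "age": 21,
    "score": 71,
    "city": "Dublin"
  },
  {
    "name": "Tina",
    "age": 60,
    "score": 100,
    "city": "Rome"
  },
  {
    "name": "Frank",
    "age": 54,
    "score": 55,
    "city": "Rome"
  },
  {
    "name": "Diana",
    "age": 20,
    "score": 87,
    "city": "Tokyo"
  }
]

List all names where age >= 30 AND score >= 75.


Checking both conditions:
  Alice (age=59, score=64) -> no
  Bob (age=60, score=63) -> no
  Zane (age=21, score=71) -> no
  Tina (age=60, score=100) -> YES
  Frank (age=54, score=55) -> no
  Diana (age=20, score=87) -> no


ANSWER: Tina


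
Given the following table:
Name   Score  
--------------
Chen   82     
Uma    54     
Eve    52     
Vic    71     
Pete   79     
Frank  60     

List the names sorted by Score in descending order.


Sorting by Score (descending):
  Chen: 82
  Pete: 79
  Vic: 71
  Frank: 60
  Uma: 54
  Eve: 52


ANSWER: Chen, Pete, Vic, Frank, Uma, Eve


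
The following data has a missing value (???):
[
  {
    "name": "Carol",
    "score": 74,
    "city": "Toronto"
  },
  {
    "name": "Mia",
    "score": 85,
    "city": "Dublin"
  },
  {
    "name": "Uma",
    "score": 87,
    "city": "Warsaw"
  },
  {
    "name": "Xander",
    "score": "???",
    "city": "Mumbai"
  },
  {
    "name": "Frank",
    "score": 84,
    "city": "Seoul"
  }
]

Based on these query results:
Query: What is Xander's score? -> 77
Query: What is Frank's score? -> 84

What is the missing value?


The missing value is Xander's score
From query: Xander's score = 77

ANSWER: 77


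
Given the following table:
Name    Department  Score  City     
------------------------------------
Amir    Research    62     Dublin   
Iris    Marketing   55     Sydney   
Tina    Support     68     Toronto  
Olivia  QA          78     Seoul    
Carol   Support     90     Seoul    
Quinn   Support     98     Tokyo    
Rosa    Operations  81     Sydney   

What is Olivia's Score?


Row 4: Olivia
Score = 78

ANSWER: 78


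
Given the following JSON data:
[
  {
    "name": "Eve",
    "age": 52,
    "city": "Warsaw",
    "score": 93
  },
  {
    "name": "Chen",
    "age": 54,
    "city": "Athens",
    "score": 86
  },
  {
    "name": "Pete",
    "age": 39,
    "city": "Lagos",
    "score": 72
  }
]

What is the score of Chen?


Looking up record where name = Chen
Record index: 1
Field 'score' = 86

ANSWER: 86


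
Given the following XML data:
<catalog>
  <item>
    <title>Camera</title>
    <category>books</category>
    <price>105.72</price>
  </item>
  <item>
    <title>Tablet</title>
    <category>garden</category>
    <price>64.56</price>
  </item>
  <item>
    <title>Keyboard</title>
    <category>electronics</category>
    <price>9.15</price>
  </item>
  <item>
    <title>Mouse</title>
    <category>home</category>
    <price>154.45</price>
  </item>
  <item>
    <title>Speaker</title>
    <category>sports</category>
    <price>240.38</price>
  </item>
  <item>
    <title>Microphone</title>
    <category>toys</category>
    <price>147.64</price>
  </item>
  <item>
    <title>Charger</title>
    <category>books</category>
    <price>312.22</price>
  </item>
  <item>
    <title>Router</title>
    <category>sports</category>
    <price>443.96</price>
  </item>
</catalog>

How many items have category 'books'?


Scanning <item> elements for <category>books</category>:
  Item 1: Camera -> MATCH
  Item 7: Charger -> MATCH
Count: 2

ANSWER: 2


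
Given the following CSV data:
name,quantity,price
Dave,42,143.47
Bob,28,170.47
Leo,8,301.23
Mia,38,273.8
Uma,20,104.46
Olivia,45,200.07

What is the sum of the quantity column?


Values in 'quantity' column:
  Row 1: 42
  Row 2: 28
  Row 3: 8
  Row 4: 38
  Row 5: 20
  Row 6: 45
Sum = 42 + 28 + 8 + 38 + 20 + 45 = 181

ANSWER: 181


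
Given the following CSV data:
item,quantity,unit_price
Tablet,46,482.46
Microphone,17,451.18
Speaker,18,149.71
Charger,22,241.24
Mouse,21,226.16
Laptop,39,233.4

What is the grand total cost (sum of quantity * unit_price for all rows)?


Computing row totals:
  Tablet: 46 * 482.46 = 22193.16
  Microphone: 17 * 451.18 = 7670.06
  Speaker: 18 * 149.71 = 2694.78
  Charger: 22 * 241.24 = 5307.28
  Mouse: 21 * 226.16 = 4749.36
  Laptop: 39 * 233.4 = 9102.6
Grand total = 22193.16 + 7670.06 + 2694.78 + 5307.28 + 4749.36 + 9102.6 = 51717.24

ANSWER: 51717.24


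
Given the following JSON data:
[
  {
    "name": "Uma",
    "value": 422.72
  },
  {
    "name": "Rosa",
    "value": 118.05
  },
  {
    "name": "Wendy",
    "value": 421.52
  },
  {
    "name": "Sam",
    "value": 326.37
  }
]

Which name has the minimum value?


Comparing values:
  Uma: 422.72
  Rosa: 118.05
  Wendy: 421.52
  Sam: 326.37
Minimum: Rosa (118.05)

ANSWER: Rosa


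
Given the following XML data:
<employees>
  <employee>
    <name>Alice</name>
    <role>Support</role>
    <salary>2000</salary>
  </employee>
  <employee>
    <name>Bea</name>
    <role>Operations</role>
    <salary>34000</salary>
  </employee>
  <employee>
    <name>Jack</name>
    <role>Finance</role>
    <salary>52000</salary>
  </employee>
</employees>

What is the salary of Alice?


Searching for <employee> with <name>Alice</name>
Found at position 1
<salary>2000</salary>

ANSWER: 2000


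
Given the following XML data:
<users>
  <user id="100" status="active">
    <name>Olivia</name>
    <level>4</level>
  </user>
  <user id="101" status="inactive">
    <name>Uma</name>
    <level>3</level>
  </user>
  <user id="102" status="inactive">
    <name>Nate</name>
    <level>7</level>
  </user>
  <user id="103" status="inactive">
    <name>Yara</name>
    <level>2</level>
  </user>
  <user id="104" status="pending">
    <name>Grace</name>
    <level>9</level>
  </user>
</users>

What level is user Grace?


Finding user: Grace
<level>9</level>

ANSWER: 9


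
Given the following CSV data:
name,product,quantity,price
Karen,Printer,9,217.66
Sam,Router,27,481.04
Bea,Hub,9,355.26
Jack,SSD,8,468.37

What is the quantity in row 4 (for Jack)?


Row 4: Jack
Column 'quantity' = 8

ANSWER: 8


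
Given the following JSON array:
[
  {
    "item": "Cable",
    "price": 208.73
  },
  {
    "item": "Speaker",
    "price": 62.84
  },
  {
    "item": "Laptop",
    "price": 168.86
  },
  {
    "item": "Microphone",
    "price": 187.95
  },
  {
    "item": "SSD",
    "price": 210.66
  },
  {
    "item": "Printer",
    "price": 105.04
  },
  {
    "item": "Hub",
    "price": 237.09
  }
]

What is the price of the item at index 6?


Array index 6 -> Hub
price = 237.09

ANSWER: 237.09


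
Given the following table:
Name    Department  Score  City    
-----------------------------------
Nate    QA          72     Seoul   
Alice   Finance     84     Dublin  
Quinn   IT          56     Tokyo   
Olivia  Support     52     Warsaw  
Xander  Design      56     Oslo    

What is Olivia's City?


Row 4: Olivia
City = Warsaw

ANSWER: Warsaw


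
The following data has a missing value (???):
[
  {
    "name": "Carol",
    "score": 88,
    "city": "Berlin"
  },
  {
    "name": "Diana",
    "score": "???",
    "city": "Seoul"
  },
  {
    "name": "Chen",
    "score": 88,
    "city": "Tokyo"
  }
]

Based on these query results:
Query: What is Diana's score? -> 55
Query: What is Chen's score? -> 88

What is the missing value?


The missing value is Diana's score
From query: Diana's score = 55

ANSWER: 55


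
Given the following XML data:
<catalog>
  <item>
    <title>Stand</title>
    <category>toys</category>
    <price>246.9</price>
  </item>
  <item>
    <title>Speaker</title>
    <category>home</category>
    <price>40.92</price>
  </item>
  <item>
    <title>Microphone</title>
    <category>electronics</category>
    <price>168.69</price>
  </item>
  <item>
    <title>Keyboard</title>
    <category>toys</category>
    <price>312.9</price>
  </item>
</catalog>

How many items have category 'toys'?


Scanning <item> elements for <category>toys</category>:
  Item 1: Stand -> MATCH
  Item 4: Keyboard -> MATCH
Count: 2

ANSWER: 2


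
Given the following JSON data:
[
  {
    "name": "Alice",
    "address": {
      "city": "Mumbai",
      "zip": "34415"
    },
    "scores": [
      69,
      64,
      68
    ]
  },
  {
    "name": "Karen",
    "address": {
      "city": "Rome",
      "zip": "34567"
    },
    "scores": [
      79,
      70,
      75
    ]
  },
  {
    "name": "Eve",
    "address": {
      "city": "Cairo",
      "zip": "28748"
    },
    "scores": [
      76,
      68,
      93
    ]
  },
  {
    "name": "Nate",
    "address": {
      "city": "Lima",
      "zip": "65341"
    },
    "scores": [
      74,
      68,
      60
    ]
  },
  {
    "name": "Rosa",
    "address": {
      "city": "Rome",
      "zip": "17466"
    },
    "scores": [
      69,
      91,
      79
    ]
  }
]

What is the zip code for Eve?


Path: records[2].address.zip
Value: 28748

ANSWER: 28748


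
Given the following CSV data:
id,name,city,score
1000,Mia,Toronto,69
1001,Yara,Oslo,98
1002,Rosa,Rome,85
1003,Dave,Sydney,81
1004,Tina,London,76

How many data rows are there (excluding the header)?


Counting rows (excluding header):
Header: id,name,city,score
Data rows: 5

ANSWER: 5


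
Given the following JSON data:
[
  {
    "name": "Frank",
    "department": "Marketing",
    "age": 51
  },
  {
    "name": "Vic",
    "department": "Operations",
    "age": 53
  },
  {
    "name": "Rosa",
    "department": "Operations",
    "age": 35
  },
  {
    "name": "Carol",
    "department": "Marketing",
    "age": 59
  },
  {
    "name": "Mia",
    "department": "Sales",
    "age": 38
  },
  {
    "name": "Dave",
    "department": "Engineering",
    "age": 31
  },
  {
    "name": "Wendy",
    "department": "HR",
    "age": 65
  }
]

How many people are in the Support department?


Scanning records for department = Support
  No matches found
Count: 0

ANSWER: 0


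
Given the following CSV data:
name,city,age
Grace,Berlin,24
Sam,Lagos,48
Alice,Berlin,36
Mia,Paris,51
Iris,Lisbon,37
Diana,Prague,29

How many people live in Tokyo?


Scanning city column for 'Tokyo':
Total matches: 0

ANSWER: 0


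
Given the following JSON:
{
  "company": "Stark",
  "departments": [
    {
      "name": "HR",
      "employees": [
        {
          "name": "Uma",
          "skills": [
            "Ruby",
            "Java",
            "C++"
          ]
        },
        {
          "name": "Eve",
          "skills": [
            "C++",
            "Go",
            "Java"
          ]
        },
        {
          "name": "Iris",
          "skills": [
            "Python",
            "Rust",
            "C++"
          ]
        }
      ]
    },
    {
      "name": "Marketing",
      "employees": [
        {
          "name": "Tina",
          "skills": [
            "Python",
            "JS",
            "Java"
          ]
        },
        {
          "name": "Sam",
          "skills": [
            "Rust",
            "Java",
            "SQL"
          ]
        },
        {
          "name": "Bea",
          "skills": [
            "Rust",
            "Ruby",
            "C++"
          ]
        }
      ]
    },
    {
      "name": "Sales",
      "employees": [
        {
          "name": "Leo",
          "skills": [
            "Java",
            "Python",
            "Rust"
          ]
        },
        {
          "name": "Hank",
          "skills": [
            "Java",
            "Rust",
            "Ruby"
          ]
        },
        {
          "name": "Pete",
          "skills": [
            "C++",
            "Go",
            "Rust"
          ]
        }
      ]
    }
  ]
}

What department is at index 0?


Path: departments[0].name
Value: HR

ANSWER: HR


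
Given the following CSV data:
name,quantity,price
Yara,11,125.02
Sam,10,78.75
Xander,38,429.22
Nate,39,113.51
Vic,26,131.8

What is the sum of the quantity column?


Values in 'quantity' column:
  Row 1: 11
  Row 2: 10
  Row 3: 38
  Row 4: 39
  Row 5: 26
Sum = 11 + 10 + 38 + 39 + 26 = 124

ANSWER: 124


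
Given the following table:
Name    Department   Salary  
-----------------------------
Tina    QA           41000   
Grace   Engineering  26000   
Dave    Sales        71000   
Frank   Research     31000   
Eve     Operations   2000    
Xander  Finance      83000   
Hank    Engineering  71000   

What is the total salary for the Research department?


Research department members:
  Frank: 31000
Total = 31000 = 31000

ANSWER: 31000


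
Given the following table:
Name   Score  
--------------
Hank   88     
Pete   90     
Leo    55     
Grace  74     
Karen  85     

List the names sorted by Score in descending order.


Sorting by Score (descending):
  Pete: 90
  Hank: 88
  Karen: 85
  Grace: 74
  Leo: 55


ANSWER: Pete, Hank, Karen, Grace, Leo


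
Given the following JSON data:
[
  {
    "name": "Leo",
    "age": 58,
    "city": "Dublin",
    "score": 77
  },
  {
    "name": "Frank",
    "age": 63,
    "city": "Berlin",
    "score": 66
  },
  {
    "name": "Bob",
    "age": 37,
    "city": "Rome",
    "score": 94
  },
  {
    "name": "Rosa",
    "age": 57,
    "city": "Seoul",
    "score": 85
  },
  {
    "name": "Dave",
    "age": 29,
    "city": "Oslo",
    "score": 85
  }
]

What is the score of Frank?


Looking up record where name = Frank
Record index: 1
Field 'score' = 66

ANSWER: 66


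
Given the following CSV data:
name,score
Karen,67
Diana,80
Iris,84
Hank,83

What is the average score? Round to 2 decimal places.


Scores: 67, 80, 84, 83
Sum = 314
Count = 4
Average = 314 / 4 = 78.50

ANSWER: 78.50
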